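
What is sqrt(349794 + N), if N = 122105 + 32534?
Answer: sqrt(504433) ≈ 710.23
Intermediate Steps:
N = 154639
sqrt(349794 + N) = sqrt(349794 + 154639) = sqrt(504433)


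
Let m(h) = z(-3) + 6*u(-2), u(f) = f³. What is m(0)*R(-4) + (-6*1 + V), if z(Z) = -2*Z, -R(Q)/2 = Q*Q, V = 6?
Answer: 1344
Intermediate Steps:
R(Q) = -2*Q² (R(Q) = -2*Q*Q = -2*Q²)
m(h) = -42 (m(h) = -2*(-3) + 6*(-2)³ = 6 + 6*(-8) = 6 - 48 = -42)
m(0)*R(-4) + (-6*1 + V) = -(-84)*(-4)² + (-6*1 + 6) = -(-84)*16 + (-6 + 6) = -42*(-32) + 0 = 1344 + 0 = 1344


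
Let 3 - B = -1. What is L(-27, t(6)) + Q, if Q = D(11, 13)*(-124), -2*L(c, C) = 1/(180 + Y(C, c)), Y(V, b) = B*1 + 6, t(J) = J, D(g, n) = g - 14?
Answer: 141359/380 ≈ 372.00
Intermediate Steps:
B = 4 (B = 3 - 1*(-1) = 3 + 1 = 4)
D(g, n) = -14 + g
Y(V, b) = 10 (Y(V, b) = 4*1 + 6 = 4 + 6 = 10)
L(c, C) = -1/380 (L(c, C) = -1/(2*(180 + 10)) = -½/190 = -½*1/190 = -1/380)
Q = 372 (Q = (-14 + 11)*(-124) = -3*(-124) = 372)
L(-27, t(6)) + Q = -1/380 + 372 = 141359/380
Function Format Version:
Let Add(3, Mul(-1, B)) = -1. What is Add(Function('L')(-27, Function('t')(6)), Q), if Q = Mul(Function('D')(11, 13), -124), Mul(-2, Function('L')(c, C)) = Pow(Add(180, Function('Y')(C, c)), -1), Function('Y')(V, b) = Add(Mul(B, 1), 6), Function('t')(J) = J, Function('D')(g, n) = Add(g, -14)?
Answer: Rational(141359, 380) ≈ 372.00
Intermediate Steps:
B = 4 (B = Add(3, Mul(-1, -1)) = Add(3, 1) = 4)
Function('D')(g, n) = Add(-14, g)
Function('Y')(V, b) = 10 (Function('Y')(V, b) = Add(Mul(4, 1), 6) = Add(4, 6) = 10)
Function('L')(c, C) = Rational(-1, 380) (Function('L')(c, C) = Mul(Rational(-1, 2), Pow(Add(180, 10), -1)) = Mul(Rational(-1, 2), Pow(190, -1)) = Mul(Rational(-1, 2), Rational(1, 190)) = Rational(-1, 380))
Q = 372 (Q = Mul(Add(-14, 11), -124) = Mul(-3, -124) = 372)
Add(Function('L')(-27, Function('t')(6)), Q) = Add(Rational(-1, 380), 372) = Rational(141359, 380)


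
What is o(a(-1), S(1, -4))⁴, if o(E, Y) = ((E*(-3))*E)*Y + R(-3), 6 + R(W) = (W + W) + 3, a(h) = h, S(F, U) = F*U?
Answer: 81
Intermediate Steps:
R(W) = -3 + 2*W (R(W) = -6 + ((W + W) + 3) = -6 + (2*W + 3) = -6 + (3 + 2*W) = -3 + 2*W)
o(E, Y) = -9 - 3*Y*E² (o(E, Y) = ((E*(-3))*E)*Y + (-3 + 2*(-3)) = ((-3*E)*E)*Y + (-3 - 6) = (-3*E²)*Y - 9 = -3*Y*E² - 9 = -9 - 3*Y*E²)
o(a(-1), S(1, -4))⁴ = (-9 - 3*1*(-4)*(-1)²)⁴ = (-9 - 3*(-4)*1)⁴ = (-9 + 12)⁴ = 3⁴ = 81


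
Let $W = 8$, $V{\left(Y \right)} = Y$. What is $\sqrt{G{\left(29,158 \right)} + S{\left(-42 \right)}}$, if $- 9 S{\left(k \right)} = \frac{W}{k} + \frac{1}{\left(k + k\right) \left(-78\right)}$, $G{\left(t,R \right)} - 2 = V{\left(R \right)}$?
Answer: $\frac{\sqrt{1717375114}}{3276} \approx 12.65$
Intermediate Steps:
$G{\left(t,R \right)} = 2 + R$
$S{\left(k \right)} = - \frac{1247}{1404 k}$ ($S{\left(k \right)} = - \frac{\frac{8}{k} + \frac{1}{\left(k + k\right) \left(-78\right)}}{9} = - \frac{\frac{8}{k} + \frac{1}{2 k} \left(- \frac{1}{78}\right)}{9} = - \frac{\frac{8}{k} - \frac{1}{156 k}}{9} = - \frac{\frac{1247}{156} \frac{1}{k}}{9} = - \frac{1247}{1404 k}$)
$\sqrt{G{\left(29,158 \right)} + S{\left(-42 \right)}} = \sqrt{\left(2 + 158\right) - \frac{1247}{1404 \left(-42\right)}} = \sqrt{160 - - \frac{1247}{58968}} = \sqrt{160 + \frac{1247}{58968}} = \sqrt{\frac{9436127}{58968}} = \frac{\sqrt{1717375114}}{3276}$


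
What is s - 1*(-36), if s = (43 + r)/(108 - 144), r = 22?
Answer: 1231/36 ≈ 34.194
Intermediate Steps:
s = -65/36 (s = (43 + 22)/(108 - 144) = 65/(-36) = 65*(-1/36) = -65/36 ≈ -1.8056)
s - 1*(-36) = -65/36 - 1*(-36) = -65/36 + 36 = 1231/36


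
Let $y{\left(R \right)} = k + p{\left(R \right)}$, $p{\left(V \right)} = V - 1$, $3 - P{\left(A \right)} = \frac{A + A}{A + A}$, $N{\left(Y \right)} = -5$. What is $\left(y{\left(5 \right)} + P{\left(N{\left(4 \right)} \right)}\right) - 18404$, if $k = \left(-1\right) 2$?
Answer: $-18400$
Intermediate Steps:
$k = -2$
$P{\left(A \right)} = 2$ ($P{\left(A \right)} = 3 - \frac{A + A}{A + A} = 3 - \frac{2 A}{2 A} = 3 - 2 A \frac{1}{2 A} = 3 - 1 = 2$)
$p{\left(V \right)} = -1 + V$ ($p{\left(V \right)} = V - 1 = -1 + V$)
$y{\left(R \right)} = -3 + R$ ($y{\left(R \right)} = -2 + \left(-1 + R\right) = -3 + R$)
$\left(y{\left(5 \right)} + P{\left(N{\left(4 \right)} \right)}\right) - 18404 = \left(\left(-3 + 5\right) + 2\right) - 18404 = \left(2 + 2\right) - 18404 = 4 - 18404 = -18400$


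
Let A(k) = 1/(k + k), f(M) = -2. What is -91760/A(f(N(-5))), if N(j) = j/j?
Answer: 367040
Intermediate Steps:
N(j) = 1
A(k) = 1/(2*k)
-91760/A(f(N(-5))) = -91760/((1/2)/(-2)) = -91760/((1/2)*(-1/2)) = -91760/(-1/4) = -91760*(-4) = 367040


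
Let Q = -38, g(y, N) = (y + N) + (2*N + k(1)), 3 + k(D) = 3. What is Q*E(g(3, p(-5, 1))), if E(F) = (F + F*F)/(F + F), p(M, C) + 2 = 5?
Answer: -247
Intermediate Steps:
k(D) = 0 (k(D) = -3 + 3 = 0)
p(M, C) = 3 (p(M, C) = -2 + 5 = 3)
g(y, N) = y + 3*N (g(y, N) = (y + N) + (2*N + 0) = (N + y) + 2*N = y + 3*N)
E(F) = (F + F²)/(2*F) (E(F) = (F + F²)/((2*F)) = (F + F²)*(1/(2*F)) = (F + F²)/(2*F))
Q*E(g(3, p(-5, 1))) = -38*(½ + (3 + 3*3)/2) = -38*(½ + (3 + 9)/2) = -38*(½ + (½)*12) = -38*(½ + 6) = -38*13/2 = -247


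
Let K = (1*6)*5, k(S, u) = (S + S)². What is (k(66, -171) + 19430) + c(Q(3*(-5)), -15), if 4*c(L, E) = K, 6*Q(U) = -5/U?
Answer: 73723/2 ≈ 36862.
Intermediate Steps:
k(S, u) = 4*S² (k(S, u) = (2*S)² = 4*S²)
Q(U) = -5/(6*U) (Q(U) = (-5/U)/6 = -5/(6*U))
K = 30 (K = 6*5 = 30)
c(L, E) = 15/2 (c(L, E) = (¼)*30 = 15/2)
(k(66, -171) + 19430) + c(Q(3*(-5)), -15) = (4*66² + 19430) + 15/2 = (4*4356 + 19430) + 15/2 = (17424 + 19430) + 15/2 = 36854 + 15/2 = 73723/2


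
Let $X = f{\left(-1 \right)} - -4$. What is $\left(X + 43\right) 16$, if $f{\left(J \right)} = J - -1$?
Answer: $752$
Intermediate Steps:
$f{\left(J \right)} = 1 + J$ ($f{\left(J \right)} = J + 1 = 1 + J$)
$X = 4$ ($X = \left(1 - 1\right) - -4 = 0 + 4 = 4$)
$\left(X + 43\right) 16 = \left(4 + 43\right) 16 = 47 \cdot 16 = 752$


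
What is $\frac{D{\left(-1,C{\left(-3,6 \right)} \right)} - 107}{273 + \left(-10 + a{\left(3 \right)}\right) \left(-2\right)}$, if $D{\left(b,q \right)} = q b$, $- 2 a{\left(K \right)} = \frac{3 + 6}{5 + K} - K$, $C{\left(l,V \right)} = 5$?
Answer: $- \frac{896}{2329} \approx -0.38471$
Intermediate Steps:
$a{\left(K \right)} = \frac{K}{2} - \frac{9}{2 \left(5 + K\right)}$ ($a{\left(K \right)} = - \frac{\frac{3 + 6}{5 + K} - K}{2} = - \frac{\frac{9}{5 + K} - K}{2} = - \frac{- K + \frac{9}{5 + K}}{2} = \frac{K}{2} - \frac{9}{2 \left(5 + K\right)}$)
$D{\left(b,q \right)} = b q$
$\frac{D{\left(-1,C{\left(-3,6 \right)} \right)} - 107}{273 + \left(-10 + a{\left(3 \right)}\right) \left(-2\right)} = \frac{\left(-1\right) 5 - 107}{273 + \left(-10 + \frac{-9 + 3^{2} + 5 \cdot 3}{2 \left(5 + 3\right)}\right) \left(-2\right)} = \frac{-5 - 107}{273 + \left(-10 + \frac{-9 + 9 + 15}{2 \cdot 8}\right) \left(-2\right)} = - \frac{112}{273 + \left(-10 + \frac{1}{2} \cdot \frac{1}{8} \cdot 15\right) \left(-2\right)} = - \frac{112}{273 + \left(-10 + \frac{15}{16}\right) \left(-2\right)} = - \frac{112}{273 - - \frac{145}{8}} = - \frac{112}{273 + \frac{145}{8}} = - \frac{112}{\frac{2329}{8}} = \left(-112\right) \frac{8}{2329} = - \frac{896}{2329}$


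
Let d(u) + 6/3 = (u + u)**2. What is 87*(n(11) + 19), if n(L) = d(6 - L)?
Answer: 10179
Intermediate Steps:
d(u) = -2 + 4*u**2 (d(u) = -2 + (u + u)**2 = -2 + (2*u)**2 = -2 + 4*u**2)
n(L) = -2 + 4*(6 - L)**2
87*(n(11) + 19) = 87*((-2 + 4*(-6 + 11)**2) + 19) = 87*((-2 + 4*5**2) + 19) = 87*((-2 + 4*25) + 19) = 87*((-2 + 100) + 19) = 87*(98 + 19) = 87*117 = 10179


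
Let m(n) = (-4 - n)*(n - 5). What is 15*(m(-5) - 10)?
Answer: -300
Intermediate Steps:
m(n) = (-5 + n)*(-4 - n) (m(n) = (-4 - n)*(-5 + n) = (-5 + n)*(-4 - n))
15*(m(-5) - 10) = 15*((20 - 5 - 1*(-5)²) - 10) = 15*((20 - 5 - 1*25) - 10) = 15*((20 - 5 - 25) - 10) = 15*(-10 - 10) = 15*(-20) = -300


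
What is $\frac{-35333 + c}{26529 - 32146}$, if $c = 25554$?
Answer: $\frac{9779}{5617} \approx 1.741$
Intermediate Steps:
$\frac{-35333 + c}{26529 - 32146} = \frac{-35333 + 25554}{26529 - 32146} = - \frac{9779}{-5617} = \left(-9779\right) \left(- \frac{1}{5617}\right) = \frac{9779}{5617}$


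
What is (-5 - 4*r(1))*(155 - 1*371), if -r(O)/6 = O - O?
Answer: 1080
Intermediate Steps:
r(O) = 0 (r(O) = -6*(O - O) = -6*0 = 0)
(-5 - 4*r(1))*(155 - 1*371) = (-5 - 4*0)*(155 - 1*371) = (-5 + 0)*(155 - 371) = -5*(-216) = 1080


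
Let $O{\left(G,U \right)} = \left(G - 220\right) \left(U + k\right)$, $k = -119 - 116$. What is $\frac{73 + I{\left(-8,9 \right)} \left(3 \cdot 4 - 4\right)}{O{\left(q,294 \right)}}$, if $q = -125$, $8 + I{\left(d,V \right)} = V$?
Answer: $- \frac{27}{6785} \approx -0.0039794$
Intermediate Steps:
$I{\left(d,V \right)} = -8 + V$
$k = -235$ ($k = -119 - 116 = -235$)
$O{\left(G,U \right)} = \left(-235 + U\right) \left(-220 + G\right)$ ($O{\left(G,U \right)} = \left(G - 220\right) \left(U - 235\right) = \left(-220 + G\right) \left(-235 + U\right) = \left(-235 + U\right) \left(-220 + G\right)$)
$\frac{73 + I{\left(-8,9 \right)} \left(3 \cdot 4 - 4\right)}{O{\left(q,294 \right)}} = \frac{73 + \left(-8 + 9\right) \left(3 \cdot 4 - 4\right)}{51700 - -29375 - 64680 - 36750} = \frac{73 + 1 \left(12 - 4\right)}{51700 + 29375 - 64680 - 36750} = \frac{73 + 1 \cdot 8}{-20355} = \left(73 + 8\right) \left(- \frac{1}{20355}\right) = 81 \left(- \frac{1}{20355}\right) = - \frac{27}{6785}$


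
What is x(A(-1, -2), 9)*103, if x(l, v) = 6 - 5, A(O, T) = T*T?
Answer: 103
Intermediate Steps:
A(O, T) = T²
x(l, v) = 1
x(A(-1, -2), 9)*103 = 1*103 = 103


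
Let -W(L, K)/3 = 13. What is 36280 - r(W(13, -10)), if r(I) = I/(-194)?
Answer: 7038281/194 ≈ 36280.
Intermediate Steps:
W(L, K) = -39 (W(L, K) = -3*13 = -39)
r(I) = -I/194 (r(I) = I*(-1/194) = -I/194)
36280 - r(W(13, -10)) = 36280 - (-1)*(-39)/194 = 36280 - 1*39/194 = 36280 - 39/194 = 7038281/194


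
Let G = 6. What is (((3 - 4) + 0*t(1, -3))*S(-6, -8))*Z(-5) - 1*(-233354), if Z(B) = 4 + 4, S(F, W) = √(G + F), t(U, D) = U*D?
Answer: 233354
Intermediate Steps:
t(U, D) = D*U
S(F, W) = √(6 + F)
Z(B) = 8
(((3 - 4) + 0*t(1, -3))*S(-6, -8))*Z(-5) - 1*(-233354) = (((3 - 4) + 0*(-3*1))*√(6 - 6))*8 - 1*(-233354) = ((-1 + 0*(-3))*√0)*8 + 233354 = ((-1 + 0)*0)*8 + 233354 = -1*0*8 + 233354 = 0*8 + 233354 = 0 + 233354 = 233354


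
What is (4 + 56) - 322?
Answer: -262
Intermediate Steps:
(4 + 56) - 322 = 60 - 322 = -262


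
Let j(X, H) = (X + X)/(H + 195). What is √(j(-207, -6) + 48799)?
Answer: √21519393/21 ≈ 220.90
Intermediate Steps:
j(X, H) = 2*X/(195 + H) (j(X, H) = (2*X)/(195 + H) = 2*X/(195 + H))
√(j(-207, -6) + 48799) = √(2*(-207)/(195 - 6) + 48799) = √(2*(-207)/189 + 48799) = √(2*(-207)*(1/189) + 48799) = √(-46/21 + 48799) = √(1024733/21) = √21519393/21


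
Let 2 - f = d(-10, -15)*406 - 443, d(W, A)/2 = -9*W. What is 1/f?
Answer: -1/72635 ≈ -1.3767e-5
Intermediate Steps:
d(W, A) = -18*W (d(W, A) = 2*(-9*W) = -18*W)
f = -72635 (f = 2 - (-18*(-10)*406 - 443) = 2 - (180*406 - 443) = 2 - (73080 - 443) = 2 - 1*72637 = 2 - 72637 = -72635)
1/f = 1/(-72635) = -1/72635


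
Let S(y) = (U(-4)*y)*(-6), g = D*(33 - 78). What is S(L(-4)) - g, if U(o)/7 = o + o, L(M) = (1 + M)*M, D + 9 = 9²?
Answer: 7272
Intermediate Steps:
D = 72 (D = -9 + 9² = -9 + 81 = 72)
L(M) = M*(1 + M)
U(o) = 14*o (U(o) = 7*(o + o) = 7*(2*o) = 14*o)
g = -3240 (g = 72*(33 - 78) = 72*(-45) = -3240)
S(y) = 336*y (S(y) = ((14*(-4))*y)*(-6) = -56*y*(-6) = 336*y)
S(L(-4)) - g = 336*(-4*(1 - 4)) - 1*(-3240) = 336*(-4*(-3)) + 3240 = 336*12 + 3240 = 4032 + 3240 = 7272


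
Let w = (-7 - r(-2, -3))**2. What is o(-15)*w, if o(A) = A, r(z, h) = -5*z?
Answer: -4335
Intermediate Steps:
w = 289 (w = (-7 - (-5)*(-2))**2 = (-7 - 1*10)**2 = (-7 - 10)**2 = (-17)**2 = 289)
o(-15)*w = -15*289 = -4335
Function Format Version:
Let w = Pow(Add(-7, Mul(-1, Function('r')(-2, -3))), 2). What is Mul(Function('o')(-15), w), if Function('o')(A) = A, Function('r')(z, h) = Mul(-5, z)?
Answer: -4335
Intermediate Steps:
w = 289 (w = Pow(Add(-7, Mul(-1, Mul(-5, -2))), 2) = Pow(Add(-7, Mul(-1, 10)), 2) = Pow(Add(-7, -10), 2) = Pow(-17, 2) = 289)
Mul(Function('o')(-15), w) = Mul(-15, 289) = -4335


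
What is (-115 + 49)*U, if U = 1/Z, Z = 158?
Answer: -33/79 ≈ -0.41772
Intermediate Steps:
U = 1/158 ≈ 0.0063291
(-115 + 49)*U = (-115 + 49)*(1/158) = -66*1/158 = -33/79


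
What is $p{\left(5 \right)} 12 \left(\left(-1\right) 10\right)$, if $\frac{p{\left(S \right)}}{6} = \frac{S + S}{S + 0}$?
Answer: $-1440$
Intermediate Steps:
$p{\left(S \right)} = 12$ ($p{\left(S \right)} = 6 \frac{S + S}{S + 0} = 6 \frac{2 S}{S} = 6 \cdot 2 = 12$)
$p{\left(5 \right)} 12 \left(\left(-1\right) 10\right) = 12 \cdot 12 \left(\left(-1\right) 10\right) = 144 \left(-10\right) = -1440$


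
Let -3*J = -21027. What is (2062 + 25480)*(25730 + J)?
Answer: 901697538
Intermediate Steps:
J = 7009 (J = -1/3*(-21027) = 7009)
(2062 + 25480)*(25730 + J) = (2062 + 25480)*(25730 + 7009) = 27542*32739 = 901697538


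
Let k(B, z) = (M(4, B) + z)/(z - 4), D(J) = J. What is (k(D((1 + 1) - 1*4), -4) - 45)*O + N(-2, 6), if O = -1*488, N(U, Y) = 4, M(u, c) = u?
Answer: 21964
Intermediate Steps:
O = -488
k(B, z) = (4 + z)/(-4 + z) (k(B, z) = (4 + z)/(z - 4) = (4 + z)/(-4 + z))
(k(D((1 + 1) - 1*4), -4) - 45)*O + N(-2, 6) = ((4 - 4)/(-4 - 4) - 45)*(-488) + 4 = (0/(-8) - 45)*(-488) + 4 = (-⅛*0 - 45)*(-488) + 4 = (0 - 45)*(-488) + 4 = -45*(-488) + 4 = 21960 + 4 = 21964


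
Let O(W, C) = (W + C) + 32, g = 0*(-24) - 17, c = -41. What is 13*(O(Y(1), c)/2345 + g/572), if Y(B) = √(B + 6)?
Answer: -45013/103180 + 13*√7/2345 ≈ -0.42159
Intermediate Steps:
Y(B) = √(6 + B)
g = -17 (g = 0 - 17 = -17)
O(W, C) = 32 + C + W (O(W, C) = (C + W) + 32 = 32 + C + W)
13*(O(Y(1), c)/2345 + g/572) = 13*((32 - 41 + √(6 + 1))/2345 - 17/572) = 13*((32 - 41 + √7)*(1/2345) - 17*1/572) = 13*((-9 + √7)*(1/2345) - 17/572) = 13*((-9/2345 + √7/2345) - 17/572) = 13*(-45013/1341340 + √7/2345) = -45013/103180 + 13*√7/2345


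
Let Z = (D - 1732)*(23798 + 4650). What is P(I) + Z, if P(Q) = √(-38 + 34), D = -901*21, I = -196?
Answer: -587536544 + 2*I ≈ -5.8754e+8 + 2.0*I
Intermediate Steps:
D = -18921
P(Q) = 2*I (P(Q) = √(-4) = 2*I)
Z = -587536544 (Z = (-18921 - 1732)*(23798 + 4650) = -20653*28448 = -587536544)
P(I) + Z = 2*I - 587536544 = -587536544 + 2*I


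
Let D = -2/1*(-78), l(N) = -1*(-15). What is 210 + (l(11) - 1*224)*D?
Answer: -32394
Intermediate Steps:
l(N) = 15
D = 156 (D = -2*1*(-78) = -2*(-78) = 156)
210 + (l(11) - 1*224)*D = 210 + (15 - 1*224)*156 = 210 + (15 - 224)*156 = 210 - 209*156 = 210 - 32604 = -32394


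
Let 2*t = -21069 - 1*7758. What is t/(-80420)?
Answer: 28827/160840 ≈ 0.17923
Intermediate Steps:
t = -28827/2 (t = (-21069 - 1*7758)/2 = (-21069 - 7758)/2 = (½)*(-28827) = -28827/2 ≈ -14414.)
t/(-80420) = -28827/2/(-80420) = -28827/2*(-1/80420) = 28827/160840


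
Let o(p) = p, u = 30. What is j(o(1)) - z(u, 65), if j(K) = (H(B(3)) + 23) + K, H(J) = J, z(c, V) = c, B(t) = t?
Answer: -3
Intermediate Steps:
j(K) = 26 + K (j(K) = (3 + 23) + K = 26 + K)
j(o(1)) - z(u, 65) = (26 + 1) - 1*30 = 27 - 30 = -3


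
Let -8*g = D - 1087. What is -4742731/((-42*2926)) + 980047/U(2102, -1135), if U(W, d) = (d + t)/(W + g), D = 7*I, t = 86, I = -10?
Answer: -77308113120125/36832488 ≈ -2.0989e+6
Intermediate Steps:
D = -70 (D = 7*(-10) = -70)
g = 1157/8 (g = -(-70 - 1087)/8 = -⅛*(-1157) = 1157/8 ≈ 144.63)
U(W, d) = (86 + d)/(1157/8 + W) (U(W, d) = (d + 86)/(W + 1157/8) = (86 + d)/(1157/8 + W))
-4742731/((-42*2926)) + 980047/U(2102, -1135) = -4742731/((-42*2926)) + 980047/((8*(86 - 1135)/(1157 + 8*2102))) = -4742731/(-122892) + 980047/((8*(-1049)/(1157 + 16816))) = -4742731*(-1/122892) + 980047/((8*(-1049)/17973)) = 677533/17556 + 980047/((8*(1/17973)*(-1049))) = 677533/17556 + 980047/(-8392/17973) = 677533/17556 + 980047*(-17973/8392) = 677533/17556 - 17614384731/8392 = -77308113120125/36832488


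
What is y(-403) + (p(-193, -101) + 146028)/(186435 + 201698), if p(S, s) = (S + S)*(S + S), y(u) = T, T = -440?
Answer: -170483496/388133 ≈ -439.24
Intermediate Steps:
y(u) = -440
p(S, s) = 4*S² (p(S, s) = (2*S)*(2*S) = 4*S²)
y(-403) + (p(-193, -101) + 146028)/(186435 + 201698) = -440 + (4*(-193)² + 146028)/(186435 + 201698) = -440 + (4*37249 + 146028)/388133 = -440 + (148996 + 146028)*(1/388133) = -440 + 295024*(1/388133) = -440 + 295024/388133 = -170483496/388133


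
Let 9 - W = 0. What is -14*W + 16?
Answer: -110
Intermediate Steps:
W = 9 (W = 9 - 1*0 = 9 + 0 = 9)
-14*W + 16 = -14*9 + 16 = -126 + 16 = -110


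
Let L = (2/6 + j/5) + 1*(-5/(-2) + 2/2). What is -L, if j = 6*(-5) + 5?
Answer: 7/6 ≈ 1.1667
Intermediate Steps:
j = -25 (j = -30 + 5 = -25)
L = -7/6 (L = (2/6 - 25/5) + 1*(-5/(-2) + 2/2) = (2*(⅙) - 25*⅕) + 1*(-5*(-½) + 2*(½)) = (⅓ - 5) + 1*(5/2 + 1) = -14/3 + 1*(7/2) = -14/3 + 7/2 = -7/6 ≈ -1.1667)
-L = -1*(-7/6) = 7/6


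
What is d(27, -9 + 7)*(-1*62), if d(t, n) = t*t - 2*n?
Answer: -45446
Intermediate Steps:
d(t, n) = t**2 - 2*n
d(27, -9 + 7)*(-1*62) = (27**2 - 2*(-9 + 7))*(-1*62) = (729 - 2*(-2))*(-62) = (729 + 4)*(-62) = 733*(-62) = -45446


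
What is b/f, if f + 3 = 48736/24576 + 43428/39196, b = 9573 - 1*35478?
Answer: -17722863360/62287 ≈ -2.8454e+5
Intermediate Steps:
b = -25905 (b = 9573 - 35478 = -25905)
f = 685157/7525632 (f = -3 + (48736/24576 + 43428/39196) = -3 + (48736*(1/24576) + 43428*(1/39196)) = -3 + (1523/768 + 10857/9799) = -3 + 23262053/7525632 = 685157/7525632 ≈ 0.091043)
b/f = -25905/685157/7525632 = -25905*7525632/685157 = -17722863360/62287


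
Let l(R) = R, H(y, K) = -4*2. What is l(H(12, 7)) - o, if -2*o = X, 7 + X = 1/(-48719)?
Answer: -560269/48719 ≈ -11.500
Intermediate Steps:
H(y, K) = -8
X = -341034/48719 (X = -7 + 1/(-48719) = -7 - 1/48719 = -341034/48719 ≈ -7.0000)
o = 170517/48719 (o = -½*(-341034/48719) = 170517/48719 ≈ 3.5000)
l(H(12, 7)) - o = -8 - 1*170517/48719 = -8 - 170517/48719 = -560269/48719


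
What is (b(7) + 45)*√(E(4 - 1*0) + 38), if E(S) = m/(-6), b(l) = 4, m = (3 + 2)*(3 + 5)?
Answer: 49*√282/3 ≈ 274.28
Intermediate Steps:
m = 40 (m = 5*8 = 40)
E(S) = -20/3 (E(S) = 40/(-6) = 40*(-⅙) = -20/3)
(b(7) + 45)*√(E(4 - 1*0) + 38) = (4 + 45)*√(-20/3 + 38) = 49*√(94/3) = 49*(√282/3) = 49*√282/3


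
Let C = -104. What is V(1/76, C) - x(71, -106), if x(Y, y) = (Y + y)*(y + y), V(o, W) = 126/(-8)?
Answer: -29743/4 ≈ -7435.8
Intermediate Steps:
V(o, W) = -63/4 (V(o, W) = 126*(-⅛) = -63/4)
x(Y, y) = 2*y*(Y + y) (x(Y, y) = (Y + y)*(2*y) = 2*y*(Y + y))
V(1/76, C) - x(71, -106) = -63/4 - 2*(-106)*(71 - 106) = -63/4 - 2*(-106)*(-35) = -63/4 - 1*7420 = -63/4 - 7420 = -29743/4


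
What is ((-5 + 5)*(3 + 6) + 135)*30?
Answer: 4050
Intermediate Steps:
((-5 + 5)*(3 + 6) + 135)*30 = (0*9 + 135)*30 = (0 + 135)*30 = 135*30 = 4050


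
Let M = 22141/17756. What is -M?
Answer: -22141/17756 ≈ -1.2470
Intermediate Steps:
M = 22141/17756 (M = 22141*(1/17756) = 22141/17756 ≈ 1.2470)
-M = -1*22141/17756 = -22141/17756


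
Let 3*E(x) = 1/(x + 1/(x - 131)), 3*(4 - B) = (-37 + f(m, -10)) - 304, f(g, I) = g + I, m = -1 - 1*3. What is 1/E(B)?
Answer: 9533/26 ≈ 366.65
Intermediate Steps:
m = -4 (m = -1 - 3 = -4)
f(g, I) = I + g
B = 367/3 (B = 4 - ((-37 + (-10 - 4)) - 304)/3 = 4 - ((-37 - 14) - 304)/3 = 4 - (-51 - 304)/3 = 4 - ⅓*(-355) = 4 + 355/3 = 367/3 ≈ 122.33)
E(x) = 1/(3*(x + 1/(-131 + x))) (E(x) = 1/(3*(x + 1/(x - 131))) = 1/(3*(x + 1/(-131 + x))))
1/E(B) = 1/((-131 + 367/3)/(3*(1 + (367/3)² - 131*367/3))) = 1/((⅓)*(-26/3)/(1 + 134689/9 - 48077/3)) = 1/((⅓)*(-26/3)/(-9533/9)) = 1/((⅓)*(-9/9533)*(-26/3)) = 1/(26/9533) = 9533/26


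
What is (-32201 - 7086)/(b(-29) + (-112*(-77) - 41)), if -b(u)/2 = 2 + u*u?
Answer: -39287/6897 ≈ -5.6962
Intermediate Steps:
b(u) = -4 - 2*u**2 (b(u) = -2*(2 + u*u) = -2*(2 + u**2) = -4 - 2*u**2)
(-32201 - 7086)/(b(-29) + (-112*(-77) - 41)) = (-32201 - 7086)/((-4 - 2*(-29)**2) + (-112*(-77) - 41)) = -39287/((-4 - 2*841) + (8624 - 41)) = -39287/((-4 - 1682) + 8583) = -39287/(-1686 + 8583) = -39287/6897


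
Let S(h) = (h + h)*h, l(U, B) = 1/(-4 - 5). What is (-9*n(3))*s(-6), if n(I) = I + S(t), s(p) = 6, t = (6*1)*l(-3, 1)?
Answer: -210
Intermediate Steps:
l(U, B) = -⅑ (l(U, B) = 1/(-9) = -⅑)
t = -⅔ (t = (6*1)*(-⅑) = 6*(-⅑) = -⅔ ≈ -0.66667)
S(h) = 2*h² (S(h) = (2*h)*h = 2*h²)
n(I) = 8/9 + I (n(I) = I + 2*(-⅔)² = I + 2*(4/9) = I + 8/9 = 8/9 + I)
(-9*n(3))*s(-6) = -9*(8/9 + 3)*6 = -9*35/9*6 = -35*6 = -210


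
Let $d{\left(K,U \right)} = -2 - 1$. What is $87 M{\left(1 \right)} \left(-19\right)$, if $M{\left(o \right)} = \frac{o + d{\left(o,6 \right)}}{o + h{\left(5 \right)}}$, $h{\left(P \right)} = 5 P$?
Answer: $\frac{1653}{13} \approx 127.15$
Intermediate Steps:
$d{\left(K,U \right)} = -3$
$M{\left(o \right)} = \frac{-3 + o}{25 + o}$ ($M{\left(o \right)} = \frac{o - 3}{o + 5 \cdot 5} = \frac{-3 + o}{o + 25} = \frac{-3 + o}{25 + o}$)
$87 M{\left(1 \right)} \left(-19\right) = 87 \frac{-3 + 1}{25 + 1} \left(-19\right) = 87 \cdot \frac{1}{26} \left(-2\right) \left(-19\right) = 87 \left(- \frac{1}{13}\right) \left(-19\right) = \left(- \frac{87}{13}\right) \left(-19\right) = \frac{1653}{13}$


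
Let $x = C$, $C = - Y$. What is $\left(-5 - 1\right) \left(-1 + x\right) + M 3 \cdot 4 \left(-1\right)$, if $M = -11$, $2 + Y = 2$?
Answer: $138$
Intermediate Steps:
$Y = 0$ ($Y = -2 + 2 = 0$)
$C = 0$ ($C = \left(-1\right) 0 = 0$)
$x = 0$
$\left(-5 - 1\right) \left(-1 + x\right) + M 3 \cdot 4 \left(-1\right) = \left(-5 - 1\right) \left(-1 + 0\right) - 11 \cdot 3 \cdot 4 \left(-1\right) = \left(-5 - 1\right) \left(-1\right) - 11 \cdot 12 \left(-1\right) = \left(-6\right) \left(-1\right) - -132 = 6 + 132 = 138$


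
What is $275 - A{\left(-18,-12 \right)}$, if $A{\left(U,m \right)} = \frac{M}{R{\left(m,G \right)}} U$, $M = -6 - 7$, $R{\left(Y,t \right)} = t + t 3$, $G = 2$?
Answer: $\frac{983}{4} \approx 245.75$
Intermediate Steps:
$R{\left(Y,t \right)} = 4 t$ ($R{\left(Y,t \right)} = t + 3 t = 4 t$)
$M = -13$
$A{\left(U,m \right)} = - \frac{13 U}{8}$ ($A{\left(U,m \right)} = - \frac{13}{4 \cdot 2} U = - \frac{13}{8} U = \left(-13\right) \frac{1}{8} U = - \frac{13 U}{8}$)
$275 - A{\left(-18,-12 \right)} = 275 - \left(- \frac{13}{8}\right) \left(-18\right) = 275 - \frac{117}{4} = \frac{983}{4}$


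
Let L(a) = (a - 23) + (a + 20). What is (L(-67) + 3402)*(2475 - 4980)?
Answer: -8178825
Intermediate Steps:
L(a) = -3 + 2*a (L(a) = (-23 + a) + (20 + a) = -3 + 2*a)
(L(-67) + 3402)*(2475 - 4980) = ((-3 + 2*(-67)) + 3402)*(2475 - 4980) = ((-3 - 134) + 3402)*(-2505) = (-137 + 3402)*(-2505) = 3265*(-2505) = -8178825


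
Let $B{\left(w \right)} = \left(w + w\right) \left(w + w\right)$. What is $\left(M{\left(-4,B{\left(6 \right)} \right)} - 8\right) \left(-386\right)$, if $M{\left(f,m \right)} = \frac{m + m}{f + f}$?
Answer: $16984$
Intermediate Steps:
$B{\left(w \right)} = 4 w^{2}$ ($B{\left(w \right)} = 2 w 2 w = 4 w^{2}$)
$M{\left(f,m \right)} = \frac{m}{f}$ ($M{\left(f,m \right)} = \frac{2 m}{2 f} = 2 m \frac{1}{2 f} = \frac{m}{f}$)
$\left(M{\left(-4,B{\left(6 \right)} \right)} - 8\right) \left(-386\right) = \left(\frac{4 \cdot 6^{2}}{-4} - 8\right) \left(-386\right) = \left(4 \cdot 36 \left(- \frac{1}{4}\right) - 8\right) \left(-386\right) = \left(144 \left(- \frac{1}{4}\right) - 8\right) \left(-386\right) = \left(-36 - 8\right) \left(-386\right) = \left(-44\right) \left(-386\right) = 16984$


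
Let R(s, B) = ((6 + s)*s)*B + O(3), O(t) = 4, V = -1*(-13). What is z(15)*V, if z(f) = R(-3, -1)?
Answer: 169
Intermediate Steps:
V = 13
R(s, B) = 4 + B*s*(6 + s) (R(s, B) = ((6 + s)*s)*B + 4 = (s*(6 + s))*B + 4 = B*s*(6 + s) + 4 = 4 + B*s*(6 + s))
z(f) = 13 (z(f) = 4 - 1*(-3)² + 6*(-1)*(-3) = 4 - 1*9 + 18 = 4 - 9 + 18 = 13)
z(15)*V = 13*13 = 169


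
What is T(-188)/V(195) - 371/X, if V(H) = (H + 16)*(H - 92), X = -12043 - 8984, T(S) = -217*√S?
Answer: 371/21027 - 434*I*√47/21733 ≈ 0.017644 - 0.1369*I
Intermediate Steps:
X = -21027
V(H) = (-92 + H)*(16 + H) (V(H) = (16 + H)*(-92 + H) = (-92 + H)*(16 + H))
T(-188)/V(195) - 371/X = (-434*I*√47)/(-1472 + 195² - 76*195) - 371/(-21027) = (-434*I*√47)/(-1472 + 38025 - 14820) - 371*(-1/21027) = -434*I*√47/21733 + 371/21027 = 371/21027 - 434*I*√47/21733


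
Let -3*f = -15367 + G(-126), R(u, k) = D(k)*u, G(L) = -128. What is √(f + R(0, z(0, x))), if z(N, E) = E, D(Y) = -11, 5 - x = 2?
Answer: √5165 ≈ 71.868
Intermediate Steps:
x = 3 (x = 5 - 1*2 = 5 - 2 = 3)
R(u, k) = -11*u
f = 5165 (f = -(-15367 - 128)/3 = -⅓*(-15495) = 5165)
√(f + R(0, z(0, x))) = √(5165 - 11*0) = √(5165 + 0) = √5165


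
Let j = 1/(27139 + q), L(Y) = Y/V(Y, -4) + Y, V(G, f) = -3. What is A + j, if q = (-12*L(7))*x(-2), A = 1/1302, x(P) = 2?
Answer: 1349/1675674 ≈ 0.00080505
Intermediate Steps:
A = 1/1302 ≈ 0.00076805
L(Y) = 2*Y/3 (L(Y) = Y/(-3) + Y = Y*(-⅓) + Y = -Y/3 + Y = 2*Y/3)
q = -112 (q = -8*7*2 = -12*14/3*2 = -56*2 = -112)
j = 1/27027 (j = 1/(27139 - 112) = 1/27027 ≈ 3.7000e-5)
A + j = 1/1302 + 1/27027 = 1349/1675674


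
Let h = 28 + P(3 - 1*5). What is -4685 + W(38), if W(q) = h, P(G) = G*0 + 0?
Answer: -4657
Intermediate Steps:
P(G) = 0 (P(G) = 0 + 0 = 0)
h = 28 (h = 28 + 0 = 28)
W(q) = 28
-4685 + W(38) = -4685 + 28 = -4657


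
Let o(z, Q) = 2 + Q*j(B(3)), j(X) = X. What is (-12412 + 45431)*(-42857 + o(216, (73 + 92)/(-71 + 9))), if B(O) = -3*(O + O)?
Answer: -43816873380/31 ≈ -1.4134e+9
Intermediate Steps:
B(O) = -6*O
o(z, Q) = 2 - 18*Q (o(z, Q) = 2 + Q*(-6*3) = 2 + Q*(-18) = 2 - 18*Q)
(-12412 + 45431)*(-42857 + o(216, (73 + 92)/(-71 + 9))) = (-12412 + 45431)*(-42857 + (2 - 18*(73 + 92)/(-71 + 9))) = 33019*(-42857 + (2 - 2970/(-62))) = 33019*(-42857 + (2 - 2970*(-1)/62)) = 33019*(-42857 + (2 - 18*(-165/62))) = 33019*(-42857 + (2 + 1485/31)) = 33019*(-42857 + 1547/31) = 33019*(-1327020/31) = -43816873380/31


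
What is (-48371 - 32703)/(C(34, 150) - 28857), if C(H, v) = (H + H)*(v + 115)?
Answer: 81074/10837 ≈ 7.4812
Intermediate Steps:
C(H, v) = 2*H*(115 + v) (C(H, v) = (2*H)*(115 + v) = 2*H*(115 + v))
(-48371 - 32703)/(C(34, 150) - 28857) = (-48371 - 32703)/(2*34*(115 + 150) - 28857) = -81074/(2*34*265 - 28857) = -81074/(18020 - 28857) = -81074/(-10837) = -81074*(-1/10837) = 81074/10837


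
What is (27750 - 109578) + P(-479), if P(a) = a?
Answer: -82307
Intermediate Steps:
(27750 - 109578) + P(-479) = (27750 - 109578) - 479 = -81828 - 479 = -82307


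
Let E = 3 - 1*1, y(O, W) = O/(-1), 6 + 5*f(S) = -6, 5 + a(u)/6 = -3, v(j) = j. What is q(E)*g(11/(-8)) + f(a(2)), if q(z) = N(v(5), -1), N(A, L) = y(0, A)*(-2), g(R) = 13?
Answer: -12/5 ≈ -2.4000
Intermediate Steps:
a(u) = -48 (a(u) = -30 + 6*(-3) = -30 - 18 = -48)
f(S) = -12/5 (f(S) = -6/5 + (⅕)*(-6) = -6/5 - 6/5 = -12/5)
y(O, W) = -O (y(O, W) = O*(-1) = -O)
E = 2 (E = 3 - 1 = 2)
N(A, L) = 0 (N(A, L) = -1*0*(-2) = 0*(-2) = 0)
q(z) = 0
q(E)*g(11/(-8)) + f(a(2)) = 0*13 - 12/5 = 0 - 12/5 = -12/5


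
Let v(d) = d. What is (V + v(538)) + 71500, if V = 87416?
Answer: 159454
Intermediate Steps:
(V + v(538)) + 71500 = (87416 + 538) + 71500 = 87954 + 71500 = 159454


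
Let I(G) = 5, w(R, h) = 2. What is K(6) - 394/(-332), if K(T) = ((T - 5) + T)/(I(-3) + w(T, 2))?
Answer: 363/166 ≈ 2.1867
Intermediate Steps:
K(T) = -5/7 + 2*T/7 (K(T) = ((T - 5) + T)/(5 + 2) = ((-5 + T) + T)/7 = (-5 + 2*T)*(⅐) = -5/7 + 2*T/7)
K(6) - 394/(-332) = (-5/7 + (2/7)*6) - 394/(-332) = (-5/7 + 12/7) - 394*(-1)/332 = 1 - 1*(-197/166) = 1 + 197/166 = 363/166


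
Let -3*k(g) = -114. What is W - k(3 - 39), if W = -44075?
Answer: -44113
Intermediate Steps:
k(g) = 38 (k(g) = -⅓*(-114) = 38)
W - k(3 - 39) = -44075 - 1*38 = -44075 - 38 = -44113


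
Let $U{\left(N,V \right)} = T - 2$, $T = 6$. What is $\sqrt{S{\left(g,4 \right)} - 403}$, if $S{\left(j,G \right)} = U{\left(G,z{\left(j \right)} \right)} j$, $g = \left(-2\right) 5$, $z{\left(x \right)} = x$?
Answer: $i \sqrt{443} \approx 21.048 i$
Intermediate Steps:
$U{\left(N,V \right)} = 4$ ($U{\left(N,V \right)} = 6 - 2 = 4$)
$g = -10$
$S{\left(j,G \right)} = 4 j$
$\sqrt{S{\left(g,4 \right)} - 403} = \sqrt{4 \left(-10\right) - 403} = \sqrt{-40 - 403} = \sqrt{-443} = i \sqrt{443}$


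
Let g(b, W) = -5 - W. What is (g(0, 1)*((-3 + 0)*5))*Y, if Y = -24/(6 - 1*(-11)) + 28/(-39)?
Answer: -42360/221 ≈ -191.67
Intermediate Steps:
Y = -1412/663 (Y = -24/(6 + 11) + 28*(-1/39) = -24/17 - 28/39 = -1412/663 ≈ -2.1297)
(g(0, 1)*((-3 + 0)*5))*Y = ((-5 - 1*1)*((-3 + 0)*5))*(-1412/663) = ((-5 - 1)*(-3*5))*(-1412/663) = -6*(-15)*(-1412/663) = 90*(-1412/663) = -42360/221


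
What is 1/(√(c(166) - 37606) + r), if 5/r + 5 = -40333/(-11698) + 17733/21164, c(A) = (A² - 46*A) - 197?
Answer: -54724957591707260/140184799229722948267 - 23452727905623747*I*√1987/140184799229722948267 ≈ -0.00039038 - 0.0074575*I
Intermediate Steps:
c(A) = -197 + A² - 46*A
r = -618941180/88417057 (r = 5/(-5 + (-40333/(-11698) + 17733/21164)) = 5/(-5 + (-40333*(-1/11698) + 17733*(1/21164))) = 5/(-5 + (40333/11698 + 17733/21164)) = 5/(-5 + 530524123/123788236) = 5/(-88417057/123788236) = 5*(-123788236/88417057) = -618941180/88417057 ≈ -7.0002)
1/(√(c(166) - 37606) + r) = 1/(√((-197 + 166² - 46*166) - 37606) - 618941180/88417057) = 1/(√((-197 + 27556 - 7636) - 37606) - 618941180/88417057) = 1/(√(19723 - 37606) - 618941180/88417057) = 1/(√(-17883) - 618941180/88417057) = 1/(3*I*√1987 - 618941180/88417057) = 1/(-618941180/88417057 + 3*I*√1987)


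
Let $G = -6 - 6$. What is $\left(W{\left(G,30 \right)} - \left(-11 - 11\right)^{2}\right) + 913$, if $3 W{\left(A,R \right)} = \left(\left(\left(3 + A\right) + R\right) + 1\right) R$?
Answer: $649$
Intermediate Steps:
$G = -12$
$W{\left(A,R \right)} = \frac{R \left(4 + A + R\right)}{3}$ ($W{\left(A,R \right)} = \frac{\left(\left(\left(3 + A\right) + R\right) + 1\right) R}{3} = \frac{\left(\left(3 + A + R\right) + 1\right) R}{3} = \frac{\left(4 + A + R\right) R}{3} = \frac{R \left(4 + A + R\right)}{3}$)
$\left(W{\left(G,30 \right)} - \left(-11 - 11\right)^{2}\right) + 913 = \left(\frac{1}{3} \cdot 30 \left(4 - 12 + 30\right) - \left(-11 - 11\right)^{2}\right) + 913 = \left(\frac{1}{3} \cdot 30 \cdot 22 - \left(-22\right)^{2}\right) + 913 = \left(220 - 484\right) + 913 = -264 + 913 = 649$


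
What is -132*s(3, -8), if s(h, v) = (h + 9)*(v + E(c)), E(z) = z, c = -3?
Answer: 17424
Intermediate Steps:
s(h, v) = (-3 + v)*(9 + h) (s(h, v) = (h + 9)*(v - 3) = (9 + h)*(-3 + v) = (-3 + v)*(9 + h))
-132*s(3, -8) = -132*(-27 - 3*3 + 9*(-8) + 3*(-8)) = -132*(-27 - 9 - 72 - 24) = -132*(-132) = 17424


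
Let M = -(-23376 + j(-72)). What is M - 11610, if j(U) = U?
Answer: 11838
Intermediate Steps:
M = 23448 (M = -(-23376 - 72) = -1*(-23448) = 23448)
M - 11610 = 23448 - 11610 = 11838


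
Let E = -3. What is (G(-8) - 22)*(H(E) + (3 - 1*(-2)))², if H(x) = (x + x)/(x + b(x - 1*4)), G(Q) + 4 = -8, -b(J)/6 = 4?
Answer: -75106/81 ≈ -927.23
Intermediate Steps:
b(J) = -24 (b(J) = -6*4 = -24)
G(Q) = -12 (G(Q) = -4 - 8 = -12)
H(x) = 2*x/(-24 + x) (H(x) = (x + x)/(x - 24) = (2*x)/(-24 + x) = 2*x/(-24 + x))
(G(-8) - 22)*(H(E) + (3 - 1*(-2)))² = (-12 - 22)*(2*(-3)/(-24 - 3) + (3 - 1*(-2)))² = -34*(2*(-3)/(-27) + (3 + 2))² = -34*(2*(-3)*(-1/27) + 5)² = -34*(2/9 + 5)² = -34*(47/9)² = -34*2209/81 = -75106/81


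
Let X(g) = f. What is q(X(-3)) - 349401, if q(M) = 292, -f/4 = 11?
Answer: -349109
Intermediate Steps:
f = -44 (f = -4*11 = -44)
X(g) = -44
q(X(-3)) - 349401 = 292 - 349401 = -349109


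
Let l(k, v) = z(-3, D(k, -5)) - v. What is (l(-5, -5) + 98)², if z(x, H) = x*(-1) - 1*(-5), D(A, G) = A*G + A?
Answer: 12321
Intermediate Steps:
D(A, G) = A + A*G
z(x, H) = 5 - x (z(x, H) = -x + 5 = 5 - x)
l(k, v) = 8 - v (l(k, v) = (5 - 1*(-3)) - v = (5 + 3) - v = 8 - v)
(l(-5, -5) + 98)² = ((8 - 1*(-5)) + 98)² = ((8 + 5) + 98)² = (13 + 98)² = 111² = 12321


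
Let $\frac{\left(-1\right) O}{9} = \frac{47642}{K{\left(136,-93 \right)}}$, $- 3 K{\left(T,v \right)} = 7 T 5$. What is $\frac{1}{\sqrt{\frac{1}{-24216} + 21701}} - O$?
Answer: $- \frac{91881}{340} + \frac{2 \sqrt{18825124890}}{40423955} \approx -270.23$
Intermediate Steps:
$K{\left(T,v \right)} = - \frac{35 T}{3}$ ($K{\left(T,v \right)} = - \frac{7 T 5}{3} = - \frac{35 T}{3}$)
$O = \frac{91881}{340}$ ($O = - 9 \frac{47642}{\left(- \frac{35}{3}\right) 136} = - 9 \frac{47642}{- \frac{4760}{3}} = - 9 \cdot 47642 \left(- \frac{3}{4760}\right) = \left(-9\right) \left(- \frac{10209}{340}\right) = \frac{91881}{340} \approx 270.24$)
$\frac{1}{\sqrt{\frac{1}{-24216} + 21701}} - O = \frac{1}{\sqrt{\frac{1}{-24216} + 21701}} - \frac{91881}{340} = \frac{1}{\sqrt{- \frac{1}{24216} + 21701}} - \frac{91881}{340} = \frac{1}{\sqrt{\frac{525511415}{24216}}} - \frac{91881}{340} = \frac{1}{\frac{13}{12108} \sqrt{18825124890}} - \frac{91881}{340} = \frac{2 \sqrt{18825124890}}{40423955} - \frac{91881}{340} = - \frac{91881}{340} + \frac{2 \sqrt{18825124890}}{40423955}$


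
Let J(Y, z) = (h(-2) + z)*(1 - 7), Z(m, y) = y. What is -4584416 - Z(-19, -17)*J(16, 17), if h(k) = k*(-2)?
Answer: -4586558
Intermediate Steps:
h(k) = -2*k
J(Y, z) = -24 - 6*z (J(Y, z) = (-2*(-2) + z)*(1 - 7) = (4 + z)*(-6) = -24 - 6*z)
-4584416 - Z(-19, -17)*J(16, 17) = -4584416 - (-17)*(-24 - 6*17) = -4584416 - (-17)*(-24 - 102) = -4584416 - (-17)*(-126) = -4584416 - 1*2142 = -4584416 - 2142 = -4586558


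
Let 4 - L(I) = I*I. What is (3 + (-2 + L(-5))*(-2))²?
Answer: 2401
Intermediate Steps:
L(I) = 4 - I² (L(I) = 4 - I*I = 4 - I²)
(3 + (-2 + L(-5))*(-2))² = (3 + (-2 + (4 - 1*(-5)²))*(-2))² = (3 + (-2 + (4 - 1*25))*(-2))² = (3 + (-2 + (4 - 25))*(-2))² = (3 + (-2 - 21)*(-2))² = (3 - 23*(-2))² = (3 + 46)² = 49² = 2401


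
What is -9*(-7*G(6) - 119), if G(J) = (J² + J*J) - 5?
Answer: 5292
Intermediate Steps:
G(J) = -5 + 2*J² (G(J) = (J² + J²) - 5 = 2*J² - 5 = -5 + 2*J²)
-9*(-7*G(6) - 119) = -9*(-7*(-5 + 2*6²) - 119) = -9*(-7*(-5 + 2*36) - 119) = -9*(-7*(-5 + 72) - 119) = -9*(-7*67 - 119) = -9*(-469 - 119) = -9*(-588) = 5292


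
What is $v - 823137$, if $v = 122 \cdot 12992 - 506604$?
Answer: $255283$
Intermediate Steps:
$v = 1078420$ ($v = 1585024 - 506604 = 1078420$)
$v - 823137 = 1078420 - 823137 = 255283$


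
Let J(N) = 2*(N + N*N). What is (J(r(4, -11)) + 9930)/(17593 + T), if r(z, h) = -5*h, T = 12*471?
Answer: 3218/4649 ≈ 0.69219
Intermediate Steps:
T = 5652
J(N) = 2*N + 2*N**2 (J(N) = 2*(N + N**2) = 2*N + 2*N**2)
(J(r(4, -11)) + 9930)/(17593 + T) = (2*(-5*(-11))*(1 - 5*(-11)) + 9930)/(17593 + 5652) = (2*55*(1 + 55) + 9930)/23245 = (2*55*56 + 9930)*(1/23245) = (6160 + 9930)*(1/23245) = 16090*(1/23245) = 3218/4649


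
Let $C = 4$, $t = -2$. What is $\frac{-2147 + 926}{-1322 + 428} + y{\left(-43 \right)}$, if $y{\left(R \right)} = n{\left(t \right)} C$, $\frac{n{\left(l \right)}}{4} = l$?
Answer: $- \frac{9129}{298} \approx -30.634$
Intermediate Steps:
$n{\left(l \right)} = 4 l$
$y{\left(R \right)} = -32$ ($y{\left(R \right)} = 4 \left(-2\right) 4 = \left(-8\right) 4 = -32$)
$\frac{-2147 + 926}{-1322 + 428} + y{\left(-43 \right)} = \frac{-2147 + 926}{-1322 + 428} - 32 = - \frac{1221}{-894} - 32 = \left(-1221\right) \left(- \frac{1}{894}\right) - 32 = \frac{407}{298} - 32 = - \frac{9129}{298}$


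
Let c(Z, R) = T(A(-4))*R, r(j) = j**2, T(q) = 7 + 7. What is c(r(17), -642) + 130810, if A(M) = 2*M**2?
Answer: 121822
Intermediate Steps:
T(q) = 14
c(Z, R) = 14*R
c(r(17), -642) + 130810 = 14*(-642) + 130810 = -8988 + 130810 = 121822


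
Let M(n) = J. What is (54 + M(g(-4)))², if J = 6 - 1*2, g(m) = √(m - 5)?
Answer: 3364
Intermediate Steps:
g(m) = √(-5 + m)
J = 4 (J = 6 - 2 = 4)
M(n) = 4
(54 + M(g(-4)))² = (54 + 4)² = 58² = 3364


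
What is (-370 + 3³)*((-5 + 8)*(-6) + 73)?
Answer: -18865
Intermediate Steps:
(-370 + 3³)*((-5 + 8)*(-6) + 73) = (-370 + 27)*(3*(-6) + 73) = -343*(-18 + 73) = -343*55 = -18865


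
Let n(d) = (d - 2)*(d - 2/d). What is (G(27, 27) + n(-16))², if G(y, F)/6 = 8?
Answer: 1782225/16 ≈ 1.1139e+5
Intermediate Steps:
n(d) = (-2 + d)*(d - 2/d)
G(y, F) = 48 (G(y, F) = 6*8 = 48)
(G(27, 27) + n(-16))² = (48 + (-2 + (-16)² - 2*(-16) + 4/(-16)))² = (48 + (-2 + 256 + 32 + 4*(-1/16)))² = (48 + (-2 + 256 + 32 - ¼))² = (48 + 1143/4)² = (1335/4)² = 1782225/16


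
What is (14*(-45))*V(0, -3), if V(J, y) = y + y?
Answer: 3780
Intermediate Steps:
V(J, y) = 2*y
(14*(-45))*V(0, -3) = (14*(-45))*(2*(-3)) = -630*(-6) = 3780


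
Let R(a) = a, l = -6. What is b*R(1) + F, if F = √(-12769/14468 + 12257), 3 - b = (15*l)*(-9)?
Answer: -807 + 11*√5300594139/7234 ≈ -696.29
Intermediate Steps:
b = -807 (b = 3 - 15*(-6)*(-9) = 3 - (-90)*(-9) = 3 - 1*810 = 3 - 810 = -807)
F = 11*√5300594139/7234 (F = √(-12769*1/14468 + 12257) = √(-12769/14468 + 12257) = √(177321507/14468) = 11*√5300594139/7234 ≈ 110.71)
b*R(1) + F = -807*1 + 11*√5300594139/7234 = -807 + 11*√5300594139/7234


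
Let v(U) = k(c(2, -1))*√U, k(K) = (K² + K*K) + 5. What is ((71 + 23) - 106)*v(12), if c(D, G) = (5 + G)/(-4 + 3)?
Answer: -888*√3 ≈ -1538.1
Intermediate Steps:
c(D, G) = -5 - G (c(D, G) = (5 + G)/(-1) = (5 + G)*(-1) = -5 - G)
k(K) = 5 + 2*K² (k(K) = (K² + K²) + 5 = 2*K² + 5 = 5 + 2*K²)
v(U) = 37*√U (v(U) = (5 + 2*(-5 - 1*(-1))²)*√U = (5 + 2*(-5 + 1)²)*√U = (5 + 2*(-4)²)*√U = (5 + 2*16)*√U = (5 + 32)*√U = 37*√U)
((71 + 23) - 106)*v(12) = ((71 + 23) - 106)*(37*√12) = (94 - 106)*(37*(2*√3)) = -888*√3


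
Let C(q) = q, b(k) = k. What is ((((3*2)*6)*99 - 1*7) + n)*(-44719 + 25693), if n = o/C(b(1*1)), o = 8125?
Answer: -222261732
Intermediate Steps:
n = 8125 (n = 8125/((1*1)) = 8125/1 = 8125*1 = 8125)
((((3*2)*6)*99 - 1*7) + n)*(-44719 + 25693) = ((((3*2)*6)*99 - 1*7) + 8125)*(-44719 + 25693) = (((6*6)*99 - 7) + 8125)*(-19026) = ((36*99 - 7) + 8125)*(-19026) = ((3564 - 7) + 8125)*(-19026) = (3557 + 8125)*(-19026) = 11682*(-19026) = -222261732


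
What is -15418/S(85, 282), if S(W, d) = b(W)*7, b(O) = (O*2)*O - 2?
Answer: -7709/50568 ≈ -0.15245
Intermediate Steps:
b(O) = -2 + 2*O**2 (b(O) = (2*O)*O - 2 = 2*O**2 - 2 = -2 + 2*O**2)
S(W, d) = -14 + 14*W**2 (S(W, d) = (-2 + 2*W**2)*7 = -14 + 14*W**2)
-15418/S(85, 282) = -15418/(-14 + 14*85**2) = -15418/(-14 + 14*7225) = -15418/(-14 + 101150) = -15418/101136 = -15418*1/101136 = -7709/50568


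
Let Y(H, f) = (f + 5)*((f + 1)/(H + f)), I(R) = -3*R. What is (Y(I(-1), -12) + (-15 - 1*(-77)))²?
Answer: 231361/81 ≈ 2856.3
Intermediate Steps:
Y(H, f) = (1 + f)*(5 + f)/(H + f) (Y(H, f) = (5 + f)*((1 + f)/(H + f)) = (1 + f)*(5 + f)/(H + f))
(Y(I(-1), -12) + (-15 - 1*(-77)))² = ((5 + (-12)² + 6*(-12))/(-3*(-1) - 12) + (-15 - 1*(-77)))² = ((5 + 144 - 72)/(3 - 12) + (-15 + 77))² = (77/(-9) + 62)² = (-⅑*77 + 62)² = (-77/9 + 62)² = (481/9)² = 231361/81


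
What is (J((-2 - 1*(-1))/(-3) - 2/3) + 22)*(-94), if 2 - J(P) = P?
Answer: -6862/3 ≈ -2287.3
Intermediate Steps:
J(P) = 2 - P
(J((-2 - 1*(-1))/(-3) - 2/3) + 22)*(-94) = ((2 - ((-2 - 1*(-1))/(-3) - 2/3)) + 22)*(-94) = ((2 - ((-2 + 1)*(-⅓) - 2*⅓)) + 22)*(-94) = ((2 - (-1*(-⅓) - ⅔)) + 22)*(-94) = ((2 - (⅓ - ⅔)) + 22)*(-94) = ((2 - 1*(-⅓)) + 22)*(-94) = ((2 + ⅓) + 22)*(-94) = (7/3 + 22)*(-94) = (73/3)*(-94) = -6862/3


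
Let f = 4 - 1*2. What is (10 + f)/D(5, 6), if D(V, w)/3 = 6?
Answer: 2/3 ≈ 0.66667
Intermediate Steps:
D(V, w) = 18 (D(V, w) = 3*6 = 18)
f = 2 (f = 4 - 2 = 2)
(10 + f)/D(5, 6) = (10 + 2)/18 = (1/18)*12 = 2/3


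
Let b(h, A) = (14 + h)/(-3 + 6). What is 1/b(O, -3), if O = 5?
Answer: 3/19 ≈ 0.15789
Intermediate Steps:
b(h, A) = 14/3 + h/3 (b(h, A) = (14 + h)/3 = (14 + h)*(1/3) = 14/3 + h/3)
1/b(O, -3) = 1/(14/3 + (1/3)*5) = 1/(14/3 + 5/3) = 1/(19/3) = 3/19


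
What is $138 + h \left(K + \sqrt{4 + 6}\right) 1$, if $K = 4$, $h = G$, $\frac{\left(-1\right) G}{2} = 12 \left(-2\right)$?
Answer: $330 + 48 \sqrt{10} \approx 481.79$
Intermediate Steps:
$G = 48$ ($G = - 2 \cdot 12 \left(-2\right) = \left(-2\right) \left(-24\right) = 48$)
$h = 48$
$138 + h \left(K + \sqrt{4 + 6}\right) 1 = 138 + 48 \left(4 + \sqrt{4 + 6}\right) 1 = 138 + 48 \left(4 + \sqrt{10}\right) 1 = 138 + 48 \left(4 + \sqrt{10}\right) = 138 + \left(192 + 48 \sqrt{10}\right) = 330 + 48 \sqrt{10}$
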